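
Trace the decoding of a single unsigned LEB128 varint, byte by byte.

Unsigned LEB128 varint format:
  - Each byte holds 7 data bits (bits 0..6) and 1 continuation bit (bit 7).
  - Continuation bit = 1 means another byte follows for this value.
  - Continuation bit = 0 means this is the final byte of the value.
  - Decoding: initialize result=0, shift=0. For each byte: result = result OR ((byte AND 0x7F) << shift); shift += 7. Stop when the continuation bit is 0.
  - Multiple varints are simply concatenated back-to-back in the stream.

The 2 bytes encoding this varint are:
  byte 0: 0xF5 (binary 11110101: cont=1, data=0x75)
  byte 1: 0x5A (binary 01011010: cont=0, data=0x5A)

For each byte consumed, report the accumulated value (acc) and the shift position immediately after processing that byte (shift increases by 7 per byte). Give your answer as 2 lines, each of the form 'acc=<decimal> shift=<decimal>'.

Answer: acc=117 shift=7
acc=11637 shift=14

Derivation:
byte 0=0xF5: payload=0x75=117, contrib = 117<<0 = 117; acc -> 117, shift -> 7
byte 1=0x5A: payload=0x5A=90, contrib = 90<<7 = 11520; acc -> 11637, shift -> 14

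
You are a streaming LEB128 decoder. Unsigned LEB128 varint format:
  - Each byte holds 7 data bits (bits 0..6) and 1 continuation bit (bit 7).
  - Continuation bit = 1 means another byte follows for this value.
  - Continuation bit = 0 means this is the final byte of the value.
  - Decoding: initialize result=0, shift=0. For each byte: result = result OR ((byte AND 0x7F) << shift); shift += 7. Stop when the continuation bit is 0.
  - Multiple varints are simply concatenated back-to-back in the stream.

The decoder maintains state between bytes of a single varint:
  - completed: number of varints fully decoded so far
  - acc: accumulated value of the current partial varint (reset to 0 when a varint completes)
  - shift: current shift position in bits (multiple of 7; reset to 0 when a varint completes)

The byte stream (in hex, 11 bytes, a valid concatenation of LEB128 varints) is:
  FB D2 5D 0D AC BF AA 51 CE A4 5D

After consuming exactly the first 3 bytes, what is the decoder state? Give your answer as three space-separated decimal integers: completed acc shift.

Answer: 1 0 0

Derivation:
byte[0]=0xFB cont=1 payload=0x7B: acc |= 123<<0 -> completed=0 acc=123 shift=7
byte[1]=0xD2 cont=1 payload=0x52: acc |= 82<<7 -> completed=0 acc=10619 shift=14
byte[2]=0x5D cont=0 payload=0x5D: varint #1 complete (value=1534331); reset -> completed=1 acc=0 shift=0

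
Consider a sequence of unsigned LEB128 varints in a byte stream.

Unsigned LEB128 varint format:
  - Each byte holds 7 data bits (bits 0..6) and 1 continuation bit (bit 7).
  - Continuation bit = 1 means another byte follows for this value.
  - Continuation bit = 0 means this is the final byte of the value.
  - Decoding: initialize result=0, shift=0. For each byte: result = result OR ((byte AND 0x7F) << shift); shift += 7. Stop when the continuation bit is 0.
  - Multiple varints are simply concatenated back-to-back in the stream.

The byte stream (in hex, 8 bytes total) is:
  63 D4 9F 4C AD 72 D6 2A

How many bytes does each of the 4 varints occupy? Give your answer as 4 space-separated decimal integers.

  byte[0]=0x63 cont=0 payload=0x63=99: acc |= 99<<0 -> acc=99 shift=7 [end]
Varint 1: bytes[0:1] = 63 -> value 99 (1 byte(s))
  byte[1]=0xD4 cont=1 payload=0x54=84: acc |= 84<<0 -> acc=84 shift=7
  byte[2]=0x9F cont=1 payload=0x1F=31: acc |= 31<<7 -> acc=4052 shift=14
  byte[3]=0x4C cont=0 payload=0x4C=76: acc |= 76<<14 -> acc=1249236 shift=21 [end]
Varint 2: bytes[1:4] = D4 9F 4C -> value 1249236 (3 byte(s))
  byte[4]=0xAD cont=1 payload=0x2D=45: acc |= 45<<0 -> acc=45 shift=7
  byte[5]=0x72 cont=0 payload=0x72=114: acc |= 114<<7 -> acc=14637 shift=14 [end]
Varint 3: bytes[4:6] = AD 72 -> value 14637 (2 byte(s))
  byte[6]=0xD6 cont=1 payload=0x56=86: acc |= 86<<0 -> acc=86 shift=7
  byte[7]=0x2A cont=0 payload=0x2A=42: acc |= 42<<7 -> acc=5462 shift=14 [end]
Varint 4: bytes[6:8] = D6 2A -> value 5462 (2 byte(s))

Answer: 1 3 2 2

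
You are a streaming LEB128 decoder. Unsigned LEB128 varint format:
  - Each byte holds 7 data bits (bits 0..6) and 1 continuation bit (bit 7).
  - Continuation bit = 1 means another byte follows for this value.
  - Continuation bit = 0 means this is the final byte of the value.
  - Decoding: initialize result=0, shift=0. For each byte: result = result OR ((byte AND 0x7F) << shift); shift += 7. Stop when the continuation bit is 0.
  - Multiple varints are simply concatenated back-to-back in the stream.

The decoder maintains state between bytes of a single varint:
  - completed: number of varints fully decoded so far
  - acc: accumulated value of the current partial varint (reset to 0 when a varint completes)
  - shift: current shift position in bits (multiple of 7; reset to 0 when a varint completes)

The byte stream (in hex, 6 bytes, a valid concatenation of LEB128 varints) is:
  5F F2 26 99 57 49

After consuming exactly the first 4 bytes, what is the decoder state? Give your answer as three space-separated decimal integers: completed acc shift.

Answer: 2 25 7

Derivation:
byte[0]=0x5F cont=0 payload=0x5F: varint #1 complete (value=95); reset -> completed=1 acc=0 shift=0
byte[1]=0xF2 cont=1 payload=0x72: acc |= 114<<0 -> completed=1 acc=114 shift=7
byte[2]=0x26 cont=0 payload=0x26: varint #2 complete (value=4978); reset -> completed=2 acc=0 shift=0
byte[3]=0x99 cont=1 payload=0x19: acc |= 25<<0 -> completed=2 acc=25 shift=7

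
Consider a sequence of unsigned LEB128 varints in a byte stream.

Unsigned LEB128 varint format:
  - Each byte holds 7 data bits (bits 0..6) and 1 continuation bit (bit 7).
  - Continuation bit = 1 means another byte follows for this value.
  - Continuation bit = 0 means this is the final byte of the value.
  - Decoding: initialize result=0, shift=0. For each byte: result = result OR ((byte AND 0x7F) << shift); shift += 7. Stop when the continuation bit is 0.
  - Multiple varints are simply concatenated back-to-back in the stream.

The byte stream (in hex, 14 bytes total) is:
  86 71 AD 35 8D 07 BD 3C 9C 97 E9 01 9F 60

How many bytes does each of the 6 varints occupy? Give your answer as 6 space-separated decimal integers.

Answer: 2 2 2 2 4 2

Derivation:
  byte[0]=0x86 cont=1 payload=0x06=6: acc |= 6<<0 -> acc=6 shift=7
  byte[1]=0x71 cont=0 payload=0x71=113: acc |= 113<<7 -> acc=14470 shift=14 [end]
Varint 1: bytes[0:2] = 86 71 -> value 14470 (2 byte(s))
  byte[2]=0xAD cont=1 payload=0x2D=45: acc |= 45<<0 -> acc=45 shift=7
  byte[3]=0x35 cont=0 payload=0x35=53: acc |= 53<<7 -> acc=6829 shift=14 [end]
Varint 2: bytes[2:4] = AD 35 -> value 6829 (2 byte(s))
  byte[4]=0x8D cont=1 payload=0x0D=13: acc |= 13<<0 -> acc=13 shift=7
  byte[5]=0x07 cont=0 payload=0x07=7: acc |= 7<<7 -> acc=909 shift=14 [end]
Varint 3: bytes[4:6] = 8D 07 -> value 909 (2 byte(s))
  byte[6]=0xBD cont=1 payload=0x3D=61: acc |= 61<<0 -> acc=61 shift=7
  byte[7]=0x3C cont=0 payload=0x3C=60: acc |= 60<<7 -> acc=7741 shift=14 [end]
Varint 4: bytes[6:8] = BD 3C -> value 7741 (2 byte(s))
  byte[8]=0x9C cont=1 payload=0x1C=28: acc |= 28<<0 -> acc=28 shift=7
  byte[9]=0x97 cont=1 payload=0x17=23: acc |= 23<<7 -> acc=2972 shift=14
  byte[10]=0xE9 cont=1 payload=0x69=105: acc |= 105<<14 -> acc=1723292 shift=21
  byte[11]=0x01 cont=0 payload=0x01=1: acc |= 1<<21 -> acc=3820444 shift=28 [end]
Varint 5: bytes[8:12] = 9C 97 E9 01 -> value 3820444 (4 byte(s))
  byte[12]=0x9F cont=1 payload=0x1F=31: acc |= 31<<0 -> acc=31 shift=7
  byte[13]=0x60 cont=0 payload=0x60=96: acc |= 96<<7 -> acc=12319 shift=14 [end]
Varint 6: bytes[12:14] = 9F 60 -> value 12319 (2 byte(s))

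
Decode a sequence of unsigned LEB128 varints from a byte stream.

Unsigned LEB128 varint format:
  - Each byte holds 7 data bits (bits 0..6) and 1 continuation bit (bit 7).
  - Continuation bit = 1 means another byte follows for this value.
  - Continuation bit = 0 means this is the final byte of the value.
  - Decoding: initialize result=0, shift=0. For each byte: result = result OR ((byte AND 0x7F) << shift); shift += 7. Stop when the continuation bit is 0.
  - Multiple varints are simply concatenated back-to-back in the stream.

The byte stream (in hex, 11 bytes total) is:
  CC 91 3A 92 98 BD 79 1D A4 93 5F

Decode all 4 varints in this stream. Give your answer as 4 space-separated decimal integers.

Answer: 952524 254757906 29 1558948

Derivation:
  byte[0]=0xCC cont=1 payload=0x4C=76: acc |= 76<<0 -> acc=76 shift=7
  byte[1]=0x91 cont=1 payload=0x11=17: acc |= 17<<7 -> acc=2252 shift=14
  byte[2]=0x3A cont=0 payload=0x3A=58: acc |= 58<<14 -> acc=952524 shift=21 [end]
Varint 1: bytes[0:3] = CC 91 3A -> value 952524 (3 byte(s))
  byte[3]=0x92 cont=1 payload=0x12=18: acc |= 18<<0 -> acc=18 shift=7
  byte[4]=0x98 cont=1 payload=0x18=24: acc |= 24<<7 -> acc=3090 shift=14
  byte[5]=0xBD cont=1 payload=0x3D=61: acc |= 61<<14 -> acc=1002514 shift=21
  byte[6]=0x79 cont=0 payload=0x79=121: acc |= 121<<21 -> acc=254757906 shift=28 [end]
Varint 2: bytes[3:7] = 92 98 BD 79 -> value 254757906 (4 byte(s))
  byte[7]=0x1D cont=0 payload=0x1D=29: acc |= 29<<0 -> acc=29 shift=7 [end]
Varint 3: bytes[7:8] = 1D -> value 29 (1 byte(s))
  byte[8]=0xA4 cont=1 payload=0x24=36: acc |= 36<<0 -> acc=36 shift=7
  byte[9]=0x93 cont=1 payload=0x13=19: acc |= 19<<7 -> acc=2468 shift=14
  byte[10]=0x5F cont=0 payload=0x5F=95: acc |= 95<<14 -> acc=1558948 shift=21 [end]
Varint 4: bytes[8:11] = A4 93 5F -> value 1558948 (3 byte(s))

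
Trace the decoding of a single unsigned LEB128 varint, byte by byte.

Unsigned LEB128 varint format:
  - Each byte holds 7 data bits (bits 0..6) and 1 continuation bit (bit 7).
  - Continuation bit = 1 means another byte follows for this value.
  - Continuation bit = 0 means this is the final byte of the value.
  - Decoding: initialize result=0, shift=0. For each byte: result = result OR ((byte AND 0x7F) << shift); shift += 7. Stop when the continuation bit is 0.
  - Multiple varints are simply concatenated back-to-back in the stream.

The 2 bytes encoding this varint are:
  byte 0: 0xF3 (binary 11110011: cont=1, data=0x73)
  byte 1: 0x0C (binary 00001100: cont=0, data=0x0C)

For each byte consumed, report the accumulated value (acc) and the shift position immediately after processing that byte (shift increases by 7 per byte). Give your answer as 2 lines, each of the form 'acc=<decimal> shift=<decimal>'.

byte 0=0xF3: payload=0x73=115, contrib = 115<<0 = 115; acc -> 115, shift -> 7
byte 1=0x0C: payload=0x0C=12, contrib = 12<<7 = 1536; acc -> 1651, shift -> 14

Answer: acc=115 shift=7
acc=1651 shift=14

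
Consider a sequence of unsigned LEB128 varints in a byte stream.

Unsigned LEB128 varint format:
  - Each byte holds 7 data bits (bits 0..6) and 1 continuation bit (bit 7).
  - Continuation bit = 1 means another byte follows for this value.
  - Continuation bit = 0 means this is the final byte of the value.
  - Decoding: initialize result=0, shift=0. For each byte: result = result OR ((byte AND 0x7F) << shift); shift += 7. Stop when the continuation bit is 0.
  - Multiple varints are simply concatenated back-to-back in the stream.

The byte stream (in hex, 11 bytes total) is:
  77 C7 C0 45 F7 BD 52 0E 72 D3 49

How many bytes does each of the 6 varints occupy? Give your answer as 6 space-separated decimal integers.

Answer: 1 3 3 1 1 2

Derivation:
  byte[0]=0x77 cont=0 payload=0x77=119: acc |= 119<<0 -> acc=119 shift=7 [end]
Varint 1: bytes[0:1] = 77 -> value 119 (1 byte(s))
  byte[1]=0xC7 cont=1 payload=0x47=71: acc |= 71<<0 -> acc=71 shift=7
  byte[2]=0xC0 cont=1 payload=0x40=64: acc |= 64<<7 -> acc=8263 shift=14
  byte[3]=0x45 cont=0 payload=0x45=69: acc |= 69<<14 -> acc=1138759 shift=21 [end]
Varint 2: bytes[1:4] = C7 C0 45 -> value 1138759 (3 byte(s))
  byte[4]=0xF7 cont=1 payload=0x77=119: acc |= 119<<0 -> acc=119 shift=7
  byte[5]=0xBD cont=1 payload=0x3D=61: acc |= 61<<7 -> acc=7927 shift=14
  byte[6]=0x52 cont=0 payload=0x52=82: acc |= 82<<14 -> acc=1351415 shift=21 [end]
Varint 3: bytes[4:7] = F7 BD 52 -> value 1351415 (3 byte(s))
  byte[7]=0x0E cont=0 payload=0x0E=14: acc |= 14<<0 -> acc=14 shift=7 [end]
Varint 4: bytes[7:8] = 0E -> value 14 (1 byte(s))
  byte[8]=0x72 cont=0 payload=0x72=114: acc |= 114<<0 -> acc=114 shift=7 [end]
Varint 5: bytes[8:9] = 72 -> value 114 (1 byte(s))
  byte[9]=0xD3 cont=1 payload=0x53=83: acc |= 83<<0 -> acc=83 shift=7
  byte[10]=0x49 cont=0 payload=0x49=73: acc |= 73<<7 -> acc=9427 shift=14 [end]
Varint 6: bytes[9:11] = D3 49 -> value 9427 (2 byte(s))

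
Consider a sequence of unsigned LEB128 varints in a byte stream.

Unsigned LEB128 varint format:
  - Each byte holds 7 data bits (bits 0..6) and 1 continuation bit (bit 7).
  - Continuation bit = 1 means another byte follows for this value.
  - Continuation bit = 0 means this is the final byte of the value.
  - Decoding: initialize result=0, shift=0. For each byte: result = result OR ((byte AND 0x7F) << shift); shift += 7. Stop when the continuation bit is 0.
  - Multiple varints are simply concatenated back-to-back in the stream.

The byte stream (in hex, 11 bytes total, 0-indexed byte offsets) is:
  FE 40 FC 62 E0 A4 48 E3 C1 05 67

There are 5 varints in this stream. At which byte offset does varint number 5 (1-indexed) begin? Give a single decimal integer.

Answer: 10

Derivation:
  byte[0]=0xFE cont=1 payload=0x7E=126: acc |= 126<<0 -> acc=126 shift=7
  byte[1]=0x40 cont=0 payload=0x40=64: acc |= 64<<7 -> acc=8318 shift=14 [end]
Varint 1: bytes[0:2] = FE 40 -> value 8318 (2 byte(s))
  byte[2]=0xFC cont=1 payload=0x7C=124: acc |= 124<<0 -> acc=124 shift=7
  byte[3]=0x62 cont=0 payload=0x62=98: acc |= 98<<7 -> acc=12668 shift=14 [end]
Varint 2: bytes[2:4] = FC 62 -> value 12668 (2 byte(s))
  byte[4]=0xE0 cont=1 payload=0x60=96: acc |= 96<<0 -> acc=96 shift=7
  byte[5]=0xA4 cont=1 payload=0x24=36: acc |= 36<<7 -> acc=4704 shift=14
  byte[6]=0x48 cont=0 payload=0x48=72: acc |= 72<<14 -> acc=1184352 shift=21 [end]
Varint 3: bytes[4:7] = E0 A4 48 -> value 1184352 (3 byte(s))
  byte[7]=0xE3 cont=1 payload=0x63=99: acc |= 99<<0 -> acc=99 shift=7
  byte[8]=0xC1 cont=1 payload=0x41=65: acc |= 65<<7 -> acc=8419 shift=14
  byte[9]=0x05 cont=0 payload=0x05=5: acc |= 5<<14 -> acc=90339 shift=21 [end]
Varint 4: bytes[7:10] = E3 C1 05 -> value 90339 (3 byte(s))
  byte[10]=0x67 cont=0 payload=0x67=103: acc |= 103<<0 -> acc=103 shift=7 [end]
Varint 5: bytes[10:11] = 67 -> value 103 (1 byte(s))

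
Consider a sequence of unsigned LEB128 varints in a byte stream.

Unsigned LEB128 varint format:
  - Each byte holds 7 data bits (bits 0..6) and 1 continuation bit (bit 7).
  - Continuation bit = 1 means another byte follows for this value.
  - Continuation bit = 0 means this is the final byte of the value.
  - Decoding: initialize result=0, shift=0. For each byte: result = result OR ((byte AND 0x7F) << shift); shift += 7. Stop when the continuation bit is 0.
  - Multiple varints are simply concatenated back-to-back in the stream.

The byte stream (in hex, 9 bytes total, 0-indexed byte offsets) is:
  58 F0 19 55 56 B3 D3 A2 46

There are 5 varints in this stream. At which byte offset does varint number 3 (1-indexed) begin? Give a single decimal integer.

  byte[0]=0x58 cont=0 payload=0x58=88: acc |= 88<<0 -> acc=88 shift=7 [end]
Varint 1: bytes[0:1] = 58 -> value 88 (1 byte(s))
  byte[1]=0xF0 cont=1 payload=0x70=112: acc |= 112<<0 -> acc=112 shift=7
  byte[2]=0x19 cont=0 payload=0x19=25: acc |= 25<<7 -> acc=3312 shift=14 [end]
Varint 2: bytes[1:3] = F0 19 -> value 3312 (2 byte(s))
  byte[3]=0x55 cont=0 payload=0x55=85: acc |= 85<<0 -> acc=85 shift=7 [end]
Varint 3: bytes[3:4] = 55 -> value 85 (1 byte(s))
  byte[4]=0x56 cont=0 payload=0x56=86: acc |= 86<<0 -> acc=86 shift=7 [end]
Varint 4: bytes[4:5] = 56 -> value 86 (1 byte(s))
  byte[5]=0xB3 cont=1 payload=0x33=51: acc |= 51<<0 -> acc=51 shift=7
  byte[6]=0xD3 cont=1 payload=0x53=83: acc |= 83<<7 -> acc=10675 shift=14
  byte[7]=0xA2 cont=1 payload=0x22=34: acc |= 34<<14 -> acc=567731 shift=21
  byte[8]=0x46 cont=0 payload=0x46=70: acc |= 70<<21 -> acc=147368371 shift=28 [end]
Varint 5: bytes[5:9] = B3 D3 A2 46 -> value 147368371 (4 byte(s))

Answer: 3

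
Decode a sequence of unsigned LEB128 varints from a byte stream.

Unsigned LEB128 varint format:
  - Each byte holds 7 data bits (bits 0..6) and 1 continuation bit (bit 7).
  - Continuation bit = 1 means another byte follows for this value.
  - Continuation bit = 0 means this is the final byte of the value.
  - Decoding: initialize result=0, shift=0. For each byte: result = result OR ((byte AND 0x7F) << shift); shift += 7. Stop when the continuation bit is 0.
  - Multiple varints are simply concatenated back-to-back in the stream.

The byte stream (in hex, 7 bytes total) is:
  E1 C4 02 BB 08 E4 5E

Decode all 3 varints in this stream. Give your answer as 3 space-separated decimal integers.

  byte[0]=0xE1 cont=1 payload=0x61=97: acc |= 97<<0 -> acc=97 shift=7
  byte[1]=0xC4 cont=1 payload=0x44=68: acc |= 68<<7 -> acc=8801 shift=14
  byte[2]=0x02 cont=0 payload=0x02=2: acc |= 2<<14 -> acc=41569 shift=21 [end]
Varint 1: bytes[0:3] = E1 C4 02 -> value 41569 (3 byte(s))
  byte[3]=0xBB cont=1 payload=0x3B=59: acc |= 59<<0 -> acc=59 shift=7
  byte[4]=0x08 cont=0 payload=0x08=8: acc |= 8<<7 -> acc=1083 shift=14 [end]
Varint 2: bytes[3:5] = BB 08 -> value 1083 (2 byte(s))
  byte[5]=0xE4 cont=1 payload=0x64=100: acc |= 100<<0 -> acc=100 shift=7
  byte[6]=0x5E cont=0 payload=0x5E=94: acc |= 94<<7 -> acc=12132 shift=14 [end]
Varint 3: bytes[5:7] = E4 5E -> value 12132 (2 byte(s))

Answer: 41569 1083 12132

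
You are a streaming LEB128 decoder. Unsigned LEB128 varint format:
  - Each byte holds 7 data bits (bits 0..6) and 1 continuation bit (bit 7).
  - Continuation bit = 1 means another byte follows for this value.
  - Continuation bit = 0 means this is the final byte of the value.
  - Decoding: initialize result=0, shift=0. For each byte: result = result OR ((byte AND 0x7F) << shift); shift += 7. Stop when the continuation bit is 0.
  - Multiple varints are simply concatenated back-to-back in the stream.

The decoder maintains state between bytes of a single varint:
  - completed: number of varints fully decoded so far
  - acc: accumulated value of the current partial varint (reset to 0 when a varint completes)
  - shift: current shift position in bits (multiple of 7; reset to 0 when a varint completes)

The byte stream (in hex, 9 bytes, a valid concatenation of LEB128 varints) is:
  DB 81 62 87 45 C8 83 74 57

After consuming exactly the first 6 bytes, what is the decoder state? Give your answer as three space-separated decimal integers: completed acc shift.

Answer: 2 72 7

Derivation:
byte[0]=0xDB cont=1 payload=0x5B: acc |= 91<<0 -> completed=0 acc=91 shift=7
byte[1]=0x81 cont=1 payload=0x01: acc |= 1<<7 -> completed=0 acc=219 shift=14
byte[2]=0x62 cont=0 payload=0x62: varint #1 complete (value=1605851); reset -> completed=1 acc=0 shift=0
byte[3]=0x87 cont=1 payload=0x07: acc |= 7<<0 -> completed=1 acc=7 shift=7
byte[4]=0x45 cont=0 payload=0x45: varint #2 complete (value=8839); reset -> completed=2 acc=0 shift=0
byte[5]=0xC8 cont=1 payload=0x48: acc |= 72<<0 -> completed=2 acc=72 shift=7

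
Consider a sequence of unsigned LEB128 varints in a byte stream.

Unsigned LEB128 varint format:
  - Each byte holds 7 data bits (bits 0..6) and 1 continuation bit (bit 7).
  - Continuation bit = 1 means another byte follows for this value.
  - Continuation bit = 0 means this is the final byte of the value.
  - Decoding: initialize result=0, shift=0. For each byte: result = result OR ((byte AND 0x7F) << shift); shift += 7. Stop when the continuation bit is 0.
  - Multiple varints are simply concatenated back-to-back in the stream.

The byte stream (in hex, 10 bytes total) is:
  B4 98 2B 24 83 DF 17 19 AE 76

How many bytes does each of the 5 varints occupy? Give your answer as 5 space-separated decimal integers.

  byte[0]=0xB4 cont=1 payload=0x34=52: acc |= 52<<0 -> acc=52 shift=7
  byte[1]=0x98 cont=1 payload=0x18=24: acc |= 24<<7 -> acc=3124 shift=14
  byte[2]=0x2B cont=0 payload=0x2B=43: acc |= 43<<14 -> acc=707636 shift=21 [end]
Varint 1: bytes[0:3] = B4 98 2B -> value 707636 (3 byte(s))
  byte[3]=0x24 cont=0 payload=0x24=36: acc |= 36<<0 -> acc=36 shift=7 [end]
Varint 2: bytes[3:4] = 24 -> value 36 (1 byte(s))
  byte[4]=0x83 cont=1 payload=0x03=3: acc |= 3<<0 -> acc=3 shift=7
  byte[5]=0xDF cont=1 payload=0x5F=95: acc |= 95<<7 -> acc=12163 shift=14
  byte[6]=0x17 cont=0 payload=0x17=23: acc |= 23<<14 -> acc=388995 shift=21 [end]
Varint 3: bytes[4:7] = 83 DF 17 -> value 388995 (3 byte(s))
  byte[7]=0x19 cont=0 payload=0x19=25: acc |= 25<<0 -> acc=25 shift=7 [end]
Varint 4: bytes[7:8] = 19 -> value 25 (1 byte(s))
  byte[8]=0xAE cont=1 payload=0x2E=46: acc |= 46<<0 -> acc=46 shift=7
  byte[9]=0x76 cont=0 payload=0x76=118: acc |= 118<<7 -> acc=15150 shift=14 [end]
Varint 5: bytes[8:10] = AE 76 -> value 15150 (2 byte(s))

Answer: 3 1 3 1 2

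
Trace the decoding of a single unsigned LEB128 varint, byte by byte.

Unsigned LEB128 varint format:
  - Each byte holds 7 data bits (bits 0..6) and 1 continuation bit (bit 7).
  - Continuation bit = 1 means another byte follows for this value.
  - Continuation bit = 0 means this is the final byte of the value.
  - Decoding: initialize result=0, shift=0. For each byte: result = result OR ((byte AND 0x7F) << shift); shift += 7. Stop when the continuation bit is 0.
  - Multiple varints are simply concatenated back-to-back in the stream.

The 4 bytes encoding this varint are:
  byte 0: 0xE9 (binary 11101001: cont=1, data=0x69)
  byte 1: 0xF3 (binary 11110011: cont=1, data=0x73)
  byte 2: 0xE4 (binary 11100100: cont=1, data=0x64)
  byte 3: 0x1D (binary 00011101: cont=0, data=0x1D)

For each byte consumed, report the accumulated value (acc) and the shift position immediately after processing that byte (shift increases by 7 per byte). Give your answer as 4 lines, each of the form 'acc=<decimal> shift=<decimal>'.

byte 0=0xE9: payload=0x69=105, contrib = 105<<0 = 105; acc -> 105, shift -> 7
byte 1=0xF3: payload=0x73=115, contrib = 115<<7 = 14720; acc -> 14825, shift -> 14
byte 2=0xE4: payload=0x64=100, contrib = 100<<14 = 1638400; acc -> 1653225, shift -> 21
byte 3=0x1D: payload=0x1D=29, contrib = 29<<21 = 60817408; acc -> 62470633, shift -> 28

Answer: acc=105 shift=7
acc=14825 shift=14
acc=1653225 shift=21
acc=62470633 shift=28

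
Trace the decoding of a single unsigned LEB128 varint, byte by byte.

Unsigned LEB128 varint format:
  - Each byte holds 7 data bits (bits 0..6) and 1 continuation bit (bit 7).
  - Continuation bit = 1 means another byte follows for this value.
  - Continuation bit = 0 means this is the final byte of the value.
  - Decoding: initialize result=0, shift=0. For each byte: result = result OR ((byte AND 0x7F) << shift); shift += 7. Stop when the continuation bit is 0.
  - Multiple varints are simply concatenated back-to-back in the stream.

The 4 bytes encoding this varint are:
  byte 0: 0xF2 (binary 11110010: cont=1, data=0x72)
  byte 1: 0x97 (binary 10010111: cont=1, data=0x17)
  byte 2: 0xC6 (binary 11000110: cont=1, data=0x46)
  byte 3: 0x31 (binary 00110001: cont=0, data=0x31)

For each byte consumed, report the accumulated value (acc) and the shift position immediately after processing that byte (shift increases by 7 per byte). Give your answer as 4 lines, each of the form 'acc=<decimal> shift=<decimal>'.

Answer: acc=114 shift=7
acc=3058 shift=14
acc=1149938 shift=21
acc=103910386 shift=28

Derivation:
byte 0=0xF2: payload=0x72=114, contrib = 114<<0 = 114; acc -> 114, shift -> 7
byte 1=0x97: payload=0x17=23, contrib = 23<<7 = 2944; acc -> 3058, shift -> 14
byte 2=0xC6: payload=0x46=70, contrib = 70<<14 = 1146880; acc -> 1149938, shift -> 21
byte 3=0x31: payload=0x31=49, contrib = 49<<21 = 102760448; acc -> 103910386, shift -> 28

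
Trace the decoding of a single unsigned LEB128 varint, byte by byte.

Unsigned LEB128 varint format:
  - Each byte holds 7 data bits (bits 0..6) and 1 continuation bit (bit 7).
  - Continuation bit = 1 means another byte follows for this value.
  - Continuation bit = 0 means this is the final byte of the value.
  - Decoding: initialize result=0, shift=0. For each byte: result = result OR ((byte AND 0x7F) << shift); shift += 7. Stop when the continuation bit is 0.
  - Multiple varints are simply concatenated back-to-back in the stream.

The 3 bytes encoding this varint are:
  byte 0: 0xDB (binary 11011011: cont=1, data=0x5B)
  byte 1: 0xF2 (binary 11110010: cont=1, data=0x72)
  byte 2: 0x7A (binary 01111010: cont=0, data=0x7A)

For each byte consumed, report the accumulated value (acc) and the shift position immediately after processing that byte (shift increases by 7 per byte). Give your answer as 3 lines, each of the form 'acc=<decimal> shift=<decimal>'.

byte 0=0xDB: payload=0x5B=91, contrib = 91<<0 = 91; acc -> 91, shift -> 7
byte 1=0xF2: payload=0x72=114, contrib = 114<<7 = 14592; acc -> 14683, shift -> 14
byte 2=0x7A: payload=0x7A=122, contrib = 122<<14 = 1998848; acc -> 2013531, shift -> 21

Answer: acc=91 shift=7
acc=14683 shift=14
acc=2013531 shift=21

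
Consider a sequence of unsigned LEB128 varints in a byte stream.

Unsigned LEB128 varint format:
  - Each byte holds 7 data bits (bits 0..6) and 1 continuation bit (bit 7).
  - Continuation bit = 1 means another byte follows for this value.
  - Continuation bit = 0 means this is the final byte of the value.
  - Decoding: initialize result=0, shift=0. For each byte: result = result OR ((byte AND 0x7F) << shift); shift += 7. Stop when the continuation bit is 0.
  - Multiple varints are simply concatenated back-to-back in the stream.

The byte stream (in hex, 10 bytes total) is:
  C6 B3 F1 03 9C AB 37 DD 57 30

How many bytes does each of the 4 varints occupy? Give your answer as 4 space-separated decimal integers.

Answer: 4 3 2 1

Derivation:
  byte[0]=0xC6 cont=1 payload=0x46=70: acc |= 70<<0 -> acc=70 shift=7
  byte[1]=0xB3 cont=1 payload=0x33=51: acc |= 51<<7 -> acc=6598 shift=14
  byte[2]=0xF1 cont=1 payload=0x71=113: acc |= 113<<14 -> acc=1857990 shift=21
  byte[3]=0x03 cont=0 payload=0x03=3: acc |= 3<<21 -> acc=8149446 shift=28 [end]
Varint 1: bytes[0:4] = C6 B3 F1 03 -> value 8149446 (4 byte(s))
  byte[4]=0x9C cont=1 payload=0x1C=28: acc |= 28<<0 -> acc=28 shift=7
  byte[5]=0xAB cont=1 payload=0x2B=43: acc |= 43<<7 -> acc=5532 shift=14
  byte[6]=0x37 cont=0 payload=0x37=55: acc |= 55<<14 -> acc=906652 shift=21 [end]
Varint 2: bytes[4:7] = 9C AB 37 -> value 906652 (3 byte(s))
  byte[7]=0xDD cont=1 payload=0x5D=93: acc |= 93<<0 -> acc=93 shift=7
  byte[8]=0x57 cont=0 payload=0x57=87: acc |= 87<<7 -> acc=11229 shift=14 [end]
Varint 3: bytes[7:9] = DD 57 -> value 11229 (2 byte(s))
  byte[9]=0x30 cont=0 payload=0x30=48: acc |= 48<<0 -> acc=48 shift=7 [end]
Varint 4: bytes[9:10] = 30 -> value 48 (1 byte(s))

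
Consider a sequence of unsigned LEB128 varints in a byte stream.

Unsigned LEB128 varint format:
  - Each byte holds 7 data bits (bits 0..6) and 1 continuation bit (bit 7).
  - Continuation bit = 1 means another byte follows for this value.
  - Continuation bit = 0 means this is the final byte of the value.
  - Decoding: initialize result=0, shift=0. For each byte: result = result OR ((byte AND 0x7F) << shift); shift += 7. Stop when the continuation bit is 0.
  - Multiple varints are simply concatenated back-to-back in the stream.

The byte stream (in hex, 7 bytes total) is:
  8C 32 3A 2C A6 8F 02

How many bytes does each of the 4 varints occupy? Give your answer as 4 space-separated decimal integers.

  byte[0]=0x8C cont=1 payload=0x0C=12: acc |= 12<<0 -> acc=12 shift=7
  byte[1]=0x32 cont=0 payload=0x32=50: acc |= 50<<7 -> acc=6412 shift=14 [end]
Varint 1: bytes[0:2] = 8C 32 -> value 6412 (2 byte(s))
  byte[2]=0x3A cont=0 payload=0x3A=58: acc |= 58<<0 -> acc=58 shift=7 [end]
Varint 2: bytes[2:3] = 3A -> value 58 (1 byte(s))
  byte[3]=0x2C cont=0 payload=0x2C=44: acc |= 44<<0 -> acc=44 shift=7 [end]
Varint 3: bytes[3:4] = 2C -> value 44 (1 byte(s))
  byte[4]=0xA6 cont=1 payload=0x26=38: acc |= 38<<0 -> acc=38 shift=7
  byte[5]=0x8F cont=1 payload=0x0F=15: acc |= 15<<7 -> acc=1958 shift=14
  byte[6]=0x02 cont=0 payload=0x02=2: acc |= 2<<14 -> acc=34726 shift=21 [end]
Varint 4: bytes[4:7] = A6 8F 02 -> value 34726 (3 byte(s))

Answer: 2 1 1 3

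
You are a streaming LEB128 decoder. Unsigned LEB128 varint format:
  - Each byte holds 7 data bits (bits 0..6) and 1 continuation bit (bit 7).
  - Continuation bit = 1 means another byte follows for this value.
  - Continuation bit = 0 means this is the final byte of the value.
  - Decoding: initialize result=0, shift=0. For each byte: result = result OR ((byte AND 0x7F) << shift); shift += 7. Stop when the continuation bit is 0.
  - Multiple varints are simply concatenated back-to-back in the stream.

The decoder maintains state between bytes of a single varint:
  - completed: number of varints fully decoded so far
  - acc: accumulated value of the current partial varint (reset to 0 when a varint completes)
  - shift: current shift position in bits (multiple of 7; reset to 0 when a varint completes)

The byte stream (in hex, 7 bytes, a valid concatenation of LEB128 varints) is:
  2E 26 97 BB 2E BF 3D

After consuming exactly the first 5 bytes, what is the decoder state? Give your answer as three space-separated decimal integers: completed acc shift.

byte[0]=0x2E cont=0 payload=0x2E: varint #1 complete (value=46); reset -> completed=1 acc=0 shift=0
byte[1]=0x26 cont=0 payload=0x26: varint #2 complete (value=38); reset -> completed=2 acc=0 shift=0
byte[2]=0x97 cont=1 payload=0x17: acc |= 23<<0 -> completed=2 acc=23 shift=7
byte[3]=0xBB cont=1 payload=0x3B: acc |= 59<<7 -> completed=2 acc=7575 shift=14
byte[4]=0x2E cont=0 payload=0x2E: varint #3 complete (value=761239); reset -> completed=3 acc=0 shift=0

Answer: 3 0 0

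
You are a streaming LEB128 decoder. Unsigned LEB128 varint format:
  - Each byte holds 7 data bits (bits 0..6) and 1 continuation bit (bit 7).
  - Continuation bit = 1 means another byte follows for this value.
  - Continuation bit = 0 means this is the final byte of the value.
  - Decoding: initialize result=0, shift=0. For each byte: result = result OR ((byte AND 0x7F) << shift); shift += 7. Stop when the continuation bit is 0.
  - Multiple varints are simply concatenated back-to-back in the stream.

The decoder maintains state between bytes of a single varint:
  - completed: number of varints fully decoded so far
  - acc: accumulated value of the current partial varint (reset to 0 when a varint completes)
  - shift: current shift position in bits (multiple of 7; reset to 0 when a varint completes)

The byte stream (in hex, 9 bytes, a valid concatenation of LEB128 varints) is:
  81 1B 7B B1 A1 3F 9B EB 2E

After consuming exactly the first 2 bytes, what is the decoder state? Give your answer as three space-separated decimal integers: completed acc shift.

byte[0]=0x81 cont=1 payload=0x01: acc |= 1<<0 -> completed=0 acc=1 shift=7
byte[1]=0x1B cont=0 payload=0x1B: varint #1 complete (value=3457); reset -> completed=1 acc=0 shift=0

Answer: 1 0 0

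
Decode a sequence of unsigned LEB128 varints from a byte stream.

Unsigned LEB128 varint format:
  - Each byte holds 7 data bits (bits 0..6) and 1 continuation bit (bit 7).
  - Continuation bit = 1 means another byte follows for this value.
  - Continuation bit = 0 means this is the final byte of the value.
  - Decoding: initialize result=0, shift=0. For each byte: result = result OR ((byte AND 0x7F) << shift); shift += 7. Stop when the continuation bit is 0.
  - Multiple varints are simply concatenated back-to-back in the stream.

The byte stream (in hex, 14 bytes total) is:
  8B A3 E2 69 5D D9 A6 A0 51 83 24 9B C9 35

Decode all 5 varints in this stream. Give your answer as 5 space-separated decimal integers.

Answer: 221811083 93 170398553 4611 877723

Derivation:
  byte[0]=0x8B cont=1 payload=0x0B=11: acc |= 11<<0 -> acc=11 shift=7
  byte[1]=0xA3 cont=1 payload=0x23=35: acc |= 35<<7 -> acc=4491 shift=14
  byte[2]=0xE2 cont=1 payload=0x62=98: acc |= 98<<14 -> acc=1610123 shift=21
  byte[3]=0x69 cont=0 payload=0x69=105: acc |= 105<<21 -> acc=221811083 shift=28 [end]
Varint 1: bytes[0:4] = 8B A3 E2 69 -> value 221811083 (4 byte(s))
  byte[4]=0x5D cont=0 payload=0x5D=93: acc |= 93<<0 -> acc=93 shift=7 [end]
Varint 2: bytes[4:5] = 5D -> value 93 (1 byte(s))
  byte[5]=0xD9 cont=1 payload=0x59=89: acc |= 89<<0 -> acc=89 shift=7
  byte[6]=0xA6 cont=1 payload=0x26=38: acc |= 38<<7 -> acc=4953 shift=14
  byte[7]=0xA0 cont=1 payload=0x20=32: acc |= 32<<14 -> acc=529241 shift=21
  byte[8]=0x51 cont=0 payload=0x51=81: acc |= 81<<21 -> acc=170398553 shift=28 [end]
Varint 3: bytes[5:9] = D9 A6 A0 51 -> value 170398553 (4 byte(s))
  byte[9]=0x83 cont=1 payload=0x03=3: acc |= 3<<0 -> acc=3 shift=7
  byte[10]=0x24 cont=0 payload=0x24=36: acc |= 36<<7 -> acc=4611 shift=14 [end]
Varint 4: bytes[9:11] = 83 24 -> value 4611 (2 byte(s))
  byte[11]=0x9B cont=1 payload=0x1B=27: acc |= 27<<0 -> acc=27 shift=7
  byte[12]=0xC9 cont=1 payload=0x49=73: acc |= 73<<7 -> acc=9371 shift=14
  byte[13]=0x35 cont=0 payload=0x35=53: acc |= 53<<14 -> acc=877723 shift=21 [end]
Varint 5: bytes[11:14] = 9B C9 35 -> value 877723 (3 byte(s))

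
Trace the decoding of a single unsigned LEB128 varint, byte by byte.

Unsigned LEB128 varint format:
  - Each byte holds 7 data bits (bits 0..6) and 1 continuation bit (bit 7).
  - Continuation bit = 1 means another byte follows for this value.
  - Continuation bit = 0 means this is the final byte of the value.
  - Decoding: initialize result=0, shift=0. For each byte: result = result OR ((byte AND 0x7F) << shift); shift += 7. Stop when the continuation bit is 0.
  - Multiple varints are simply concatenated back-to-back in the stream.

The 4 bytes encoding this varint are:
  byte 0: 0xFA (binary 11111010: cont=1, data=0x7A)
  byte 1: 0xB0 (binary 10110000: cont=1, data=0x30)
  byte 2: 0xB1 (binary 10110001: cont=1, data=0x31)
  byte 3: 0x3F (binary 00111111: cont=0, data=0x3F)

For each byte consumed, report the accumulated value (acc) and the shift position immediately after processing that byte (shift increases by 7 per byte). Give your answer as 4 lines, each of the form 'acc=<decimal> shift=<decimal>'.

Answer: acc=122 shift=7
acc=6266 shift=14
acc=809082 shift=21
acc=132929658 shift=28

Derivation:
byte 0=0xFA: payload=0x7A=122, contrib = 122<<0 = 122; acc -> 122, shift -> 7
byte 1=0xB0: payload=0x30=48, contrib = 48<<7 = 6144; acc -> 6266, shift -> 14
byte 2=0xB1: payload=0x31=49, contrib = 49<<14 = 802816; acc -> 809082, shift -> 21
byte 3=0x3F: payload=0x3F=63, contrib = 63<<21 = 132120576; acc -> 132929658, shift -> 28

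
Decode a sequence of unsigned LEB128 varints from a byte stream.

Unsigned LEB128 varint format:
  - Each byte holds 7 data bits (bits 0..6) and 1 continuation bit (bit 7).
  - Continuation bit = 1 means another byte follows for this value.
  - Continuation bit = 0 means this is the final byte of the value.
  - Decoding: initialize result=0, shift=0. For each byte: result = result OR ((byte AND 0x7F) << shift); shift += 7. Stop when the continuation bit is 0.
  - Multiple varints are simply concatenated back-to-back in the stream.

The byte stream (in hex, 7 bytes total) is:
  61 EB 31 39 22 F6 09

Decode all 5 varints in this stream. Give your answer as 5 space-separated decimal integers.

  byte[0]=0x61 cont=0 payload=0x61=97: acc |= 97<<0 -> acc=97 shift=7 [end]
Varint 1: bytes[0:1] = 61 -> value 97 (1 byte(s))
  byte[1]=0xEB cont=1 payload=0x6B=107: acc |= 107<<0 -> acc=107 shift=7
  byte[2]=0x31 cont=0 payload=0x31=49: acc |= 49<<7 -> acc=6379 shift=14 [end]
Varint 2: bytes[1:3] = EB 31 -> value 6379 (2 byte(s))
  byte[3]=0x39 cont=0 payload=0x39=57: acc |= 57<<0 -> acc=57 shift=7 [end]
Varint 3: bytes[3:4] = 39 -> value 57 (1 byte(s))
  byte[4]=0x22 cont=0 payload=0x22=34: acc |= 34<<0 -> acc=34 shift=7 [end]
Varint 4: bytes[4:5] = 22 -> value 34 (1 byte(s))
  byte[5]=0xF6 cont=1 payload=0x76=118: acc |= 118<<0 -> acc=118 shift=7
  byte[6]=0x09 cont=0 payload=0x09=9: acc |= 9<<7 -> acc=1270 shift=14 [end]
Varint 5: bytes[5:7] = F6 09 -> value 1270 (2 byte(s))

Answer: 97 6379 57 34 1270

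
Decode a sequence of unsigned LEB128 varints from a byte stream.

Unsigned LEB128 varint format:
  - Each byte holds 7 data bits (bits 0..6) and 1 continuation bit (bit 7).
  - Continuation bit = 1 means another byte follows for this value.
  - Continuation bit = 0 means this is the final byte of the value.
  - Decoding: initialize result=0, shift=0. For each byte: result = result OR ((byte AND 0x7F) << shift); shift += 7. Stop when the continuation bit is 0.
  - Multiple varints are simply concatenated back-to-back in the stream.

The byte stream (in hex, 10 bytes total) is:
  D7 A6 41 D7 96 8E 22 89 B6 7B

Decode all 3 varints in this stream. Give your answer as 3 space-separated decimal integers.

  byte[0]=0xD7 cont=1 payload=0x57=87: acc |= 87<<0 -> acc=87 shift=7
  byte[1]=0xA6 cont=1 payload=0x26=38: acc |= 38<<7 -> acc=4951 shift=14
  byte[2]=0x41 cont=0 payload=0x41=65: acc |= 65<<14 -> acc=1069911 shift=21 [end]
Varint 1: bytes[0:3] = D7 A6 41 -> value 1069911 (3 byte(s))
  byte[3]=0xD7 cont=1 payload=0x57=87: acc |= 87<<0 -> acc=87 shift=7
  byte[4]=0x96 cont=1 payload=0x16=22: acc |= 22<<7 -> acc=2903 shift=14
  byte[5]=0x8E cont=1 payload=0x0E=14: acc |= 14<<14 -> acc=232279 shift=21
  byte[6]=0x22 cont=0 payload=0x22=34: acc |= 34<<21 -> acc=71535447 shift=28 [end]
Varint 2: bytes[3:7] = D7 96 8E 22 -> value 71535447 (4 byte(s))
  byte[7]=0x89 cont=1 payload=0x09=9: acc |= 9<<0 -> acc=9 shift=7
  byte[8]=0xB6 cont=1 payload=0x36=54: acc |= 54<<7 -> acc=6921 shift=14
  byte[9]=0x7B cont=0 payload=0x7B=123: acc |= 123<<14 -> acc=2022153 shift=21 [end]
Varint 3: bytes[7:10] = 89 B6 7B -> value 2022153 (3 byte(s))

Answer: 1069911 71535447 2022153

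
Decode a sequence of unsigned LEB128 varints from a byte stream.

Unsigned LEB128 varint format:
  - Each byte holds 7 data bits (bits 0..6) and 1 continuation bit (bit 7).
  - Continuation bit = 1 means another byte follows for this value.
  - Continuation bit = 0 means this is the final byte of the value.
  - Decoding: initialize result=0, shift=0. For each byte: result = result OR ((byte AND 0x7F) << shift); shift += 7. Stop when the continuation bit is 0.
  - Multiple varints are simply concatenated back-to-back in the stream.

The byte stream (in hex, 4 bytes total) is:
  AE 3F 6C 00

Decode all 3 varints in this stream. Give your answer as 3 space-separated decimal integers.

  byte[0]=0xAE cont=1 payload=0x2E=46: acc |= 46<<0 -> acc=46 shift=7
  byte[1]=0x3F cont=0 payload=0x3F=63: acc |= 63<<7 -> acc=8110 shift=14 [end]
Varint 1: bytes[0:2] = AE 3F -> value 8110 (2 byte(s))
  byte[2]=0x6C cont=0 payload=0x6C=108: acc |= 108<<0 -> acc=108 shift=7 [end]
Varint 2: bytes[2:3] = 6C -> value 108 (1 byte(s))
  byte[3]=0x00 cont=0 payload=0x00=0: acc |= 0<<0 -> acc=0 shift=7 [end]
Varint 3: bytes[3:4] = 00 -> value 0 (1 byte(s))

Answer: 8110 108 0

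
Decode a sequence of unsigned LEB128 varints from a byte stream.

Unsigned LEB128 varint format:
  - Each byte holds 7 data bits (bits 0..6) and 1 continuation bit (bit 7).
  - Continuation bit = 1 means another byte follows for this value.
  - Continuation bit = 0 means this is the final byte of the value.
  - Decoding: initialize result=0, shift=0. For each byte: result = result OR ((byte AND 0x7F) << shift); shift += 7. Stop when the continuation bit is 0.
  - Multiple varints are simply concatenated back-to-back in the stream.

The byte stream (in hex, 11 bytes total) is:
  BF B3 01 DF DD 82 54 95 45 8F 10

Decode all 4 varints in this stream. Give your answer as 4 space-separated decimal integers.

  byte[0]=0xBF cont=1 payload=0x3F=63: acc |= 63<<0 -> acc=63 shift=7
  byte[1]=0xB3 cont=1 payload=0x33=51: acc |= 51<<7 -> acc=6591 shift=14
  byte[2]=0x01 cont=0 payload=0x01=1: acc |= 1<<14 -> acc=22975 shift=21 [end]
Varint 1: bytes[0:3] = BF B3 01 -> value 22975 (3 byte(s))
  byte[3]=0xDF cont=1 payload=0x5F=95: acc |= 95<<0 -> acc=95 shift=7
  byte[4]=0xDD cont=1 payload=0x5D=93: acc |= 93<<7 -> acc=11999 shift=14
  byte[5]=0x82 cont=1 payload=0x02=2: acc |= 2<<14 -> acc=44767 shift=21
  byte[6]=0x54 cont=0 payload=0x54=84: acc |= 84<<21 -> acc=176205535 shift=28 [end]
Varint 2: bytes[3:7] = DF DD 82 54 -> value 176205535 (4 byte(s))
  byte[7]=0x95 cont=1 payload=0x15=21: acc |= 21<<0 -> acc=21 shift=7
  byte[8]=0x45 cont=0 payload=0x45=69: acc |= 69<<7 -> acc=8853 shift=14 [end]
Varint 3: bytes[7:9] = 95 45 -> value 8853 (2 byte(s))
  byte[9]=0x8F cont=1 payload=0x0F=15: acc |= 15<<0 -> acc=15 shift=7
  byte[10]=0x10 cont=0 payload=0x10=16: acc |= 16<<7 -> acc=2063 shift=14 [end]
Varint 4: bytes[9:11] = 8F 10 -> value 2063 (2 byte(s))

Answer: 22975 176205535 8853 2063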